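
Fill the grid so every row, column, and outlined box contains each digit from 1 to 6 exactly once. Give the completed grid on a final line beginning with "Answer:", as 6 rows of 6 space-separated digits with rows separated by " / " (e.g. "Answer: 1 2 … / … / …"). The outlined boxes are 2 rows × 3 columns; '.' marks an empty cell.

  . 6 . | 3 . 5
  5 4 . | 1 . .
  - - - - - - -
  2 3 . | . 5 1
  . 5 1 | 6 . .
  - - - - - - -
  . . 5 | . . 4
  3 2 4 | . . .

Step 1. [r5c5∈{1,2,3,6}] 3 has one home in row 5: r5c5. So r5c5=3.
Step 2. [r1c5∈{2,4}] in row 1, 4 fits only at r1c5, so r1c5=4.
Step 3. [r6c6∈{6}] r6c6 is down to just 6 ⇒ r6c6=6.
Step 4. [r2c6∈{2}] only 2 remains possible at r2c6. So r2c6=2.
Step 5. [r5c2∈{1}] nothing but 1 survives at r5c2. So r5c2=1.
Step 6. [r1c3∈{2}] r1c3 is down to just 2, so r1c3=2.
Step 7. [r2c3∈{3}] r2c3 has the single candidate 3 ⇒ r2c3=3.
Step 8. [r4c5∈{2}] r4c5's peers cover all but 2 ⇒ r4c5=2.
Step 9. [r6c5∈{1}] only 1 remains possible at r6c5. So r6c5=1.
Step 10. [r1c1∈{1}] r1c1's peers cover all but 1. So r1c1=1.
Step 11. [r6c4∈{5}] r6c4 has the single candidate 5. So r6c4=5.
Step 12. [r5c4∈{2}] r5c4 has the single candidate 2 ⇒ r5c4=2.
Step 13. [r3c4∈{4}] r3c4 has the single candidate 4 ⇒ r3c4=4.
Step 14. [r3c3∈{6}] r3c3 is down to just 6, so r3c3=6.
Step 15. [r2c5∈{6}] r2c5 has the single candidate 6 ⇒ r2c5=6.
Step 16. [r5c1∈{6}] r5c1's peers cover all but 6 ⇒ r5c1=6.
Step 17. [r4c1∈{4}] r4c1's peers cover all but 4. So r4c1=4.
Step 18. [r4c6∈{3}] r4c6's peers cover all but 3 ⇒ r4c6=3.

Answer: 1 6 2 3 4 5 / 5 4 3 1 6 2 / 2 3 6 4 5 1 / 4 5 1 6 2 3 / 6 1 5 2 3 4 / 3 2 4 5 1 6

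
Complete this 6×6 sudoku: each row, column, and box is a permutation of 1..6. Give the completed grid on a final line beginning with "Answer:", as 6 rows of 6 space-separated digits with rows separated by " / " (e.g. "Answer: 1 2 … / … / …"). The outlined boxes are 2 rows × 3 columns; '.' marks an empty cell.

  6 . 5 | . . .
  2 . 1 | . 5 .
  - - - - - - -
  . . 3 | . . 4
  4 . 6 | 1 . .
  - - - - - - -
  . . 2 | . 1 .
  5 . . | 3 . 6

Step 1. [r2c6∈{3}] only 3 remains possible at r2c6 ⇒ r2c6=3.
Step 2. [r6c5∈{2,4}] across row 6, 2 lands solely at r6c5. So r6c5=2.
Step 3. [r2c2∈{4}] r2c2 is down to just 4. So r2c2=4.
Step 4. [r5c6∈{5}] r5c6's peers cover all but 5. So r5c6=5.
Step 5. [r3c4∈{2,5,6}] across col 4, 5 lands solely at r3c4. So r3c4=5.
Step 6. [r3c2∈{1,2}] row 3 places 2 nowhere but r3c2 ⇒ r3c2=2.
Step 7. [r1c4∈{2,4}] across col 4, 2 lands solely at r1c4. So r1c4=2.
Step 8. [r5c1∈{3}] r5c1's peers cover all but 3. So r5c1=3.
Step 9. [r1c5∈{4}] r1c5 is down to just 4. So r1c5=4.
Step 10. [r1c6∈{1}] r1c6 has the single candidate 1, so r1c6=1.
Step 11. [r4c6∈{2}] r4c6 is down to just 2 ⇒ r4c6=2.
Step 12. [r5c4∈{4}] nothing but 4 survives at r5c4 ⇒ r5c4=4.
Step 13. [r3c5∈{6}] nothing but 6 survives at r3c5. So r3c5=6.
Step 14. [r2c4∈{6}] only 6 remains possible at r2c4. So r2c4=6.
Step 15. [r4c2∈{5}] r4c2 is down to just 5, so r4c2=5.
Step 16. [r5c2∈{6}] r5c2 has the single candidate 6 ⇒ r5c2=6.
Step 17. [r6c2∈{1}] only 1 remains possible at r6c2 ⇒ r6c2=1.
Step 18. [r6c3∈{4}] only 4 remains possible at r6c3, so r6c3=4.
Step 19. [r3c1∈{1}] only 1 remains possible at r3c1. So r3c1=1.
Step 20. [r4c5∈{3}] only 3 remains possible at r4c5. So r4c5=3.
Step 21. [r1c2∈{3}] r1c2 has the single candidate 3, so r1c2=3.

Answer: 6 3 5 2 4 1 / 2 4 1 6 5 3 / 1 2 3 5 6 4 / 4 5 6 1 3 2 / 3 6 2 4 1 5 / 5 1 4 3 2 6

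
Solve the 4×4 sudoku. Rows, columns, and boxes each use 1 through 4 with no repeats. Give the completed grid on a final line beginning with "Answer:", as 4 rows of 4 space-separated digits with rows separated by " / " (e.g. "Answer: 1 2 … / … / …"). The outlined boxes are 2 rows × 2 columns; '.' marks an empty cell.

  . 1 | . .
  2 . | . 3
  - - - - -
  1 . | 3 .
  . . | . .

Step 1. [r2c2∈{4}] only 4 remains possible at r2c2 ⇒ r2c2=4.
Step 2. [r3c4∈{2,4}] 4 has one home in row 3: r3c4. So r3c4=4.
Step 3. [r4c2∈{2,3}] col 2 places 3 nowhere but r4c2 ⇒ r4c2=3.
Step 4. [r1c4∈{2}] r1c4's peers cover all but 2. So r1c4=2.
Step 5. [r2c3∈{1}] only 1 remains possible at r2c3, so r2c3=1.
Step 6. [r4c1∈{4}] nothing but 4 survives at r4c1. So r4c1=4.
Step 7. [r1c1∈{3}] only 3 remains possible at r1c1 ⇒ r1c1=3.
Step 8. [r4c4∈{1}] nothing but 1 survives at r4c4 ⇒ r4c4=1.
Step 9. [r3c2∈{2}] nothing but 2 survives at r3c2 ⇒ r3c2=2.
Step 10. [r1c3∈{4}] r1c3's peers cover all but 4, so r1c3=4.
Step 11. [r4c3∈{2}] r4c3's peers cover all but 2. So r4c3=2.

Answer: 3 1 4 2 / 2 4 1 3 / 1 2 3 4 / 4 3 2 1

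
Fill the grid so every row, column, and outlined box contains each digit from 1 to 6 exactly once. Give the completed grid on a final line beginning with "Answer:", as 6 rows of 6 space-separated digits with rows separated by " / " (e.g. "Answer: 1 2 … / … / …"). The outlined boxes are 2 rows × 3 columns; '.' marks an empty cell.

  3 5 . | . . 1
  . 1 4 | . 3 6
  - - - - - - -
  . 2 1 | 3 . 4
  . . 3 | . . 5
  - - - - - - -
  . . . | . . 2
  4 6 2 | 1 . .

Step 1. [r3c5∈{6}] r3c5 is down to just 6, so r3c5=6.
Step 2. [r4c4∈{2}] r4c4 has the single candidate 2. So r4c4=2.
Step 3. [r5c3∈{5}] r5c3's peers cover all but 5, so r5c3=5.
Step 4. [r5c5∈{4}] only 4 remains possible at r5c5 ⇒ r5c5=4.
Step 5. [r5c1∈{1}] nothing but 1 survives at r5c1 ⇒ r5c1=1.
Step 6. [r5c2∈{3}] r5c2 has the single candidate 3. So r5c2=3.
Step 7. [r4c5∈{1}] r4c5 is down to just 1, so r4c5=1.
Step 8. [r1c4∈{4}] only 4 remains possible at r1c4, so r1c4=4.
Step 9. [r1c3∈{6}] only 6 remains possible at r1c3, so r1c3=6.
Step 10. [r5c4∈{6}] nothing but 6 survives at r5c4. So r5c4=6.
Step 11. [r6c6∈{3}] r6c6's peers cover all but 3. So r6c6=3.
Step 12. [r2c4∈{5}] r2c4 has the single candidate 5. So r2c4=5.
Step 13. [r2c1∈{2}] nothing but 2 survives at r2c1 ⇒ r2c1=2.
Step 14. [r6c5∈{5}] nothing but 5 survives at r6c5 ⇒ r6c5=5.
Step 15. [r4c2∈{4}] r4c2's peers cover all but 4. So r4c2=4.
Step 16. [r4c1∈{6}] r4c1 is down to just 6. So r4c1=6.
Step 17. [r1c5∈{2}] r1c5's peers cover all but 2 ⇒ r1c5=2.
Step 18. [r3c1∈{5}] r3c1 has the single candidate 5, so r3c1=5.

Answer: 3 5 6 4 2 1 / 2 1 4 5 3 6 / 5 2 1 3 6 4 / 6 4 3 2 1 5 / 1 3 5 6 4 2 / 4 6 2 1 5 3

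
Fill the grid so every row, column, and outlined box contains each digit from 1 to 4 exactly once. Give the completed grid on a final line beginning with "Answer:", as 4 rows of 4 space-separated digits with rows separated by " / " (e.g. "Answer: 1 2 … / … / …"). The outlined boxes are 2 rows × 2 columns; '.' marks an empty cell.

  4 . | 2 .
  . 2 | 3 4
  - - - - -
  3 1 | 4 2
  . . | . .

Step 1. [r4c3∈{1}] r4c3 has the single candidate 1 ⇒ r4c3=1.
Step 2. [r2c1∈{1}] r2c1's peers cover all but 1 ⇒ r2c1=1.
Step 3. [r4c4∈{3}] r4c4 has the single candidate 3 ⇒ r4c4=3.
Step 4. [r4c1∈{2}] nothing but 2 survives at r4c1, so r4c1=2.
Step 5. [r1c2∈{3}] r1c2's peers cover all but 3 ⇒ r1c2=3.
Step 6. [r4c2∈{4}] r4c2 is down to just 4. So r4c2=4.
Step 7. [r1c4∈{1}] r1c4 has the single candidate 1. So r1c4=1.

Answer: 4 3 2 1 / 1 2 3 4 / 3 1 4 2 / 2 4 1 3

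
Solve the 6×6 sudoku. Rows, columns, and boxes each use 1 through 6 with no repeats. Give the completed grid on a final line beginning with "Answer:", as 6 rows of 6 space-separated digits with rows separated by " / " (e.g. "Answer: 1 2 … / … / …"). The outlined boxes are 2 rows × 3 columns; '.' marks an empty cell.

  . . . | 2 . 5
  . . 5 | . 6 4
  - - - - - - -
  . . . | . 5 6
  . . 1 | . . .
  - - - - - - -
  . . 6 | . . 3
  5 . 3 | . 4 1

Step 1. [r3c3∈{2,4}] across col 3, 2 lands solely at r3c3 ⇒ r3c3=2.
Step 2. [r1c5∈{1,3}] across col 5, 1 lands solely at r1c5, so r1c5=1.
Step 3. [r4c5∈{2,3}] r4c5 is the only open cell in col 5 admitting 3. So r4c5=3.
Step 4. [r6c2∈{2}] r6c2 has the single candidate 2, so r6c2=2.
Step 5. [r4c4∈{4}] r4c4 has the single candidate 4 ⇒ r4c4=4.
Step 6. [r1c3∈{4}] only 4 remains possible at r1c3 ⇒ r1c3=4.
Step 7. [r4c1∈{6}] r4c1 is down to just 6 ⇒ r4c1=6.
Step 8. [r1c1∈{3}] r1c1 is down to just 3, so r1c1=3.
Step 9. [r2c2∈{1}] only 1 remains possible at r2c2. So r2c2=1.
Step 10. [r3c1∈{4}] nothing but 4 survives at r3c1 ⇒ r3c1=4.
Step 11. [r5c2∈{4}] only 4 remains possible at r5c2 ⇒ r5c2=4.
Step 12. [r6c4∈{6}] only 6 remains possible at r6c4 ⇒ r6c4=6.
Step 13. [r4c2∈{5}] only 5 remains possible at r4c2. So r4c2=5.
Step 14. [r3c2∈{3}] nothing but 3 survives at r3c2 ⇒ r3c2=3.
Step 15. [r2c1∈{2}] nothing but 2 survives at r2c1. So r2c1=2.
Step 16. [r2c4∈{3}] r2c4 is down to just 3. So r2c4=3.
Step 17. [r5c1∈{1}] r5c1 is down to just 1. So r5c1=1.
Step 18. [r3c4∈{1}] nothing but 1 survives at r3c4 ⇒ r3c4=1.
Step 19. [r1c2∈{6}] r1c2 has the single candidate 6, so r1c2=6.
Step 20. [r5c4∈{5}] r5c4 has the single candidate 5. So r5c4=5.
Step 21. [r5c5∈{2}] r5c5 is down to just 2. So r5c5=2.
Step 22. [r4c6∈{2}] r4c6 is down to just 2 ⇒ r4c6=2.

Answer: 3 6 4 2 1 5 / 2 1 5 3 6 4 / 4 3 2 1 5 6 / 6 5 1 4 3 2 / 1 4 6 5 2 3 / 5 2 3 6 4 1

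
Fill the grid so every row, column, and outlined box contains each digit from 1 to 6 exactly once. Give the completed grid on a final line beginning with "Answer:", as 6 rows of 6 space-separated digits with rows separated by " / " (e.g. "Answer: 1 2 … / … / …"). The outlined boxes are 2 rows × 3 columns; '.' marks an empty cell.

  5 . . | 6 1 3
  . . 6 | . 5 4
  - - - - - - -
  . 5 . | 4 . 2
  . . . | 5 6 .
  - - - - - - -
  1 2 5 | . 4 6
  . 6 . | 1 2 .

Step 1. [r1c3∈{2,4}] row 1 places 2 nowhere but r1c3. So r1c3=2.
Step 2. [r2c1∈{3}] nothing but 3 survives at r2c1. So r2c1=3.
Step 3. [r4c2∈{1,3,4}] in col 2, 3 fits only at r4c2 ⇒ r4c2=3.
Step 4. [r6c1∈{4}] nothing but 4 survives at r6c1. So r6c1=4.
Step 5. [r4c3∈{1,4}] in row 4, 4 fits only at r4c3, so r4c3=4.
Step 6. [r4c6∈{1}] nothing but 1 survives at r4c6, so r4c6=1.
Step 7. [r2c2∈{1}] r2c2 has the single candidate 1 ⇒ r2c2=1.
Step 8. [r1c2∈{4}] r1c2 is down to just 4, so r1c2=4.
Step 9. [r4c1∈{2}] only 2 remains possible at r4c1, so r4c1=2.
Step 10. [r3c5∈{3}] r3c5 is down to just 3, so r3c5=3.
Step 11. [r6c3∈{3}] r6c3 is down to just 3, so r6c3=3.
Step 12. [r3c1∈{6}] r3c1 has the single candidate 6 ⇒ r3c1=6.
Step 13. [r6c6∈{5}] r6c6 has the single candidate 5. So r6c6=5.
Step 14. [r3c3∈{1}] r3c3's peers cover all but 1. So r3c3=1.
Step 15. [r5c4∈{3}] r5c4 has the single candidate 3. So r5c4=3.
Step 16. [r2c4∈{2}] only 2 remains possible at r2c4 ⇒ r2c4=2.

Answer: 5 4 2 6 1 3 / 3 1 6 2 5 4 / 6 5 1 4 3 2 / 2 3 4 5 6 1 / 1 2 5 3 4 6 / 4 6 3 1 2 5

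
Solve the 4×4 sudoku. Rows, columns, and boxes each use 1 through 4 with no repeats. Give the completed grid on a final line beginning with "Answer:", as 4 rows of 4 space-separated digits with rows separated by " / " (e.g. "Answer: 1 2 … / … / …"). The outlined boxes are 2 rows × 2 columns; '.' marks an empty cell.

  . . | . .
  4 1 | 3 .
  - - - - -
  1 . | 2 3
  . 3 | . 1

Step 1. [r1c2∈{2}] only 2 remains possible at r1c2, so r1c2=2.
Step 2. [r1c3∈{1,4}] in row 1, 1 fits only at r1c3 ⇒ r1c3=1.
Step 3. [r4c3∈{4}] nothing but 4 survives at r4c3 ⇒ r4c3=4.
Step 4. [r1c1∈{3}] r1c1's peers cover all but 3 ⇒ r1c1=3.
Step 5. [r1c4∈{4}] r1c4 is down to just 4. So r1c4=4.
Step 6. [r2c4∈{2}] r2c4's peers cover all but 2. So r2c4=2.
Step 7. [r4c1∈{2}] r4c1 is down to just 2 ⇒ r4c1=2.
Step 8. [r3c2∈{4}] r3c2 is down to just 4, so r3c2=4.

Answer: 3 2 1 4 / 4 1 3 2 / 1 4 2 3 / 2 3 4 1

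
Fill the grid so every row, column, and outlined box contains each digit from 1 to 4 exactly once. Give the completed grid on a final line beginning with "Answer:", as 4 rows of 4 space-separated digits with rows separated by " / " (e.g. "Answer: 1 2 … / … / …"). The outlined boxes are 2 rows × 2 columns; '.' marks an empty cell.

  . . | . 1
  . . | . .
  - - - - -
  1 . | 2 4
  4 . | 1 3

Step 1. [r2c2∈{1,2,3,4}] across row 2, 1 lands solely at r2c2, so r2c2=1.
Step 2. [r1c2∈{2,3,4}] 4 has one home in col 2: r1c2, so r1c2=4.
Step 3. [r1c1∈{2,3}] r1c1 is the only open cell in row 1 admitting 2 ⇒ r1c1=2.
Step 4. [r2c3∈{3,4}] r2c3 is the only open cell in row 2 admitting 4. So r2c3=4.
Step 5. [r1c3∈{3}] r1c3 is down to just 3, so r1c3=3.
Step 6. [r2c1∈{3}] only 3 remains possible at r2c1. So r2c1=3.
Step 7. [r2c4∈{2}] r2c4 has the single candidate 2 ⇒ r2c4=2.
Step 8. [r4c2∈{2}] r4c2 is down to just 2 ⇒ r4c2=2.
Step 9. [r3c2∈{3}] r3c2 is down to just 3. So r3c2=3.

Answer: 2 4 3 1 / 3 1 4 2 / 1 3 2 4 / 4 2 1 3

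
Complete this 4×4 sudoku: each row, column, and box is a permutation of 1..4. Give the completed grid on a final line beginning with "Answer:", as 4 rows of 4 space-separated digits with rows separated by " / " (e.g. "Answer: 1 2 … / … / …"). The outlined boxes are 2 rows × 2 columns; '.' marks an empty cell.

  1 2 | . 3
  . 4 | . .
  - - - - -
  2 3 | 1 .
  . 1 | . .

Step 1. [r3c4∈{4}] r3c4 is down to just 4. So r3c4=4.
Step 2. [r4c4∈{2}] r4c4's peers cover all but 2. So r4c4=2.
Step 3. [r1c3∈{4}] r1c3's peers cover all but 4. So r1c3=4.
Step 4. [r2c1∈{3}] r2c1's peers cover all but 3, so r2c1=3.
Step 5. [r4c1∈{4}] only 4 remains possible at r4c1. So r4c1=4.
Step 6. [r2c3∈{2}] nothing but 2 survives at r2c3. So r2c3=2.
Step 7. [r4c3∈{3}] only 3 remains possible at r4c3, so r4c3=3.
Step 8. [r2c4∈{1}] only 1 remains possible at r2c4 ⇒ r2c4=1.

Answer: 1 2 4 3 / 3 4 2 1 / 2 3 1 4 / 4 1 3 2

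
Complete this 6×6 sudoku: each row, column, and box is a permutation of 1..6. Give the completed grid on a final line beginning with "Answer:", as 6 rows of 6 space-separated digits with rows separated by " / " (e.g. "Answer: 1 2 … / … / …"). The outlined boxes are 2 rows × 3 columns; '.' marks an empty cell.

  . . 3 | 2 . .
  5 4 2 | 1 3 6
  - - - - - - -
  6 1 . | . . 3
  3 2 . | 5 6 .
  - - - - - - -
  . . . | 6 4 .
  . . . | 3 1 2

Step 1. [r5c6∈{5}] r5c6's peers cover all but 5. So r5c6=5.
Step 2. [r6c3∈{4,5,6}] 6 has one home in col 3: r6c3, so r6c3=6.
Step 3. [r3c4∈{4}] r3c4 has the single candidate 4, so r3c4=4.
Step 4. [r5c3∈{1}] r5c3 is down to just 1. So r5c3=1.
Step 5. [r5c1∈{2}] r5c1 has the single candidate 2 ⇒ r5c1=2.
Step 6. [r4c6∈{1}] r4c6 has the single candidate 1 ⇒ r4c6=1.
Step 7. [r1c1∈{1}] r1c1 has the single candidate 1, so r1c1=1.
Step 8. [r1c5∈{5}] r1c5's peers cover all but 5. So r1c5=5.
Step 9. [r4c3∈{4}] r4c3's peers cover all but 4 ⇒ r4c3=4.
Step 10. [r3c5∈{2}] r3c5 is down to just 2, so r3c5=2.
Step 11. [r1c2∈{6}] only 6 remains possible at r1c2 ⇒ r1c2=6.
Step 12. [r5c2∈{3}] r5c2 is down to just 3. So r5c2=3.
Step 13. [r1c6∈{4}] r1c6's peers cover all but 4 ⇒ r1c6=4.
Step 14. [r6c1∈{4}] r6c1 is down to just 4, so r6c1=4.
Step 15. [r6c2∈{5}] only 5 remains possible at r6c2, so r6c2=5.
Step 16. [r3c3∈{5}] only 5 remains possible at r3c3. So r3c3=5.

Answer: 1 6 3 2 5 4 / 5 4 2 1 3 6 / 6 1 5 4 2 3 / 3 2 4 5 6 1 / 2 3 1 6 4 5 / 4 5 6 3 1 2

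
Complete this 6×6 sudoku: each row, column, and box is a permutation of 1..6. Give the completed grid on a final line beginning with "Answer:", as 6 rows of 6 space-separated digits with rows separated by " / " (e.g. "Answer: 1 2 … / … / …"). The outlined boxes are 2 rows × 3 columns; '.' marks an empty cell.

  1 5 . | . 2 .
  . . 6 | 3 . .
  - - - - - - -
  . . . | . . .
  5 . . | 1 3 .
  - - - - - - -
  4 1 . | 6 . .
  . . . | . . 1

Step 1. [r5c5∈{5}] only 5 remains possible at r5c5, so r5c5=5.
Step 2. [r1c4∈{4}] r1c4 has the single candidate 4, so r1c4=4.
Step 3. [r3c5∈{4,6}] 6 has one home in col 5: r3c5 ⇒ r3c5=6.
Step 4. [r6c4∈{2}] only 2 remains possible at r6c4, so r6c4=2.
Step 5. [r5c3∈{2,3}] r5c3 is the only open cell in row 5 admitting 2, so r5c3=2.
Step 6. [r4c3∈{4}] only 4 remains possible at r4c3. So r4c3=4.
Step 7. [r4c6∈{2}] only 2 remains possible at r4c6. So r4c6=2.
Step 8. [r1c3∈{3}] r1c3 has the single candidate 3 ⇒ r1c3=3.
Step 9. [r6c1∈{3,6}] in col 1, 6 fits only at r6c1. So r6c1=6.
Step 10. [r2c1∈{2}] r2c1 is down to just 2. So r2c1=2.
Step 11. [r6c2∈{3}] nothing but 3 survives at r6c2 ⇒ r6c2=3.
Step 12. [r2c6∈{5}] r2c6's peers cover all but 5. So r2c6=5.
Step 13. [r4c2∈{6}] r4c2 is down to just 6 ⇒ r4c2=6.
Step 14. [r3c6∈{4}] only 4 remains possible at r3c6, so r3c6=4.
Step 15. [r6c3∈{5}] nothing but 5 survives at r6c3, so r6c3=5.
Step 16. [r3c3∈{1}] r3c3 is down to just 1 ⇒ r3c3=1.
Step 17. [r3c4∈{5}] r3c4 is down to just 5 ⇒ r3c4=5.
Step 18. [r1c6∈{6}] r1c6's peers cover all but 6. So r1c6=6.
Step 19. [r2c2∈{4}] only 4 remains possible at r2c2, so r2c2=4.
Step 20. [r5c6∈{3}] r5c6 is down to just 3 ⇒ r5c6=3.
Step 21. [r2c5∈{1}] r2c5 has the single candidate 1 ⇒ r2c5=1.
Step 22. [r6c5∈{4}] only 4 remains possible at r6c5 ⇒ r6c5=4.
Step 23. [r3c1∈{3}] r3c1 has the single candidate 3 ⇒ r3c1=3.
Step 24. [r3c2∈{2}] r3c2 has the single candidate 2. So r3c2=2.

Answer: 1 5 3 4 2 6 / 2 4 6 3 1 5 / 3 2 1 5 6 4 / 5 6 4 1 3 2 / 4 1 2 6 5 3 / 6 3 5 2 4 1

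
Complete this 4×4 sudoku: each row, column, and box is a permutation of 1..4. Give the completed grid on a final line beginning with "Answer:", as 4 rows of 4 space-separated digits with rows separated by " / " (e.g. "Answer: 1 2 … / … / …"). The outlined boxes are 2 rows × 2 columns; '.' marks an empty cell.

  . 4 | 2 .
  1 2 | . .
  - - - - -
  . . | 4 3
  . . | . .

Step 1. [r4c1∈{2,3,4}] across row 4, 4 lands solely at r4c1. So r4c1=4.
Step 2. [r4c3∈{1}] only 1 remains possible at r4c3. So r4c3=1.
Step 3. [r1c4∈{1}] r1c4 has the single candidate 1 ⇒ r1c4=1.
Step 4. [r4c2∈{3}] r4c2's peers cover all but 3, so r4c2=3.
Step 5. [r2c3∈{3}] only 3 remains possible at r2c3 ⇒ r2c3=3.
Step 6. [r4c4∈{2}] r4c4 is down to just 2. So r4c4=2.
Step 7. [r2c4∈{4}] nothing but 4 survives at r2c4 ⇒ r2c4=4.
Step 8. [r3c1∈{2}] r3c1 has the single candidate 2. So r3c1=2.
Step 9. [r1c1∈{3}] nothing but 3 survives at r1c1, so r1c1=3.
Step 10. [r3c2∈{1}] r3c2 is down to just 1 ⇒ r3c2=1.

Answer: 3 4 2 1 / 1 2 3 4 / 2 1 4 3 / 4 3 1 2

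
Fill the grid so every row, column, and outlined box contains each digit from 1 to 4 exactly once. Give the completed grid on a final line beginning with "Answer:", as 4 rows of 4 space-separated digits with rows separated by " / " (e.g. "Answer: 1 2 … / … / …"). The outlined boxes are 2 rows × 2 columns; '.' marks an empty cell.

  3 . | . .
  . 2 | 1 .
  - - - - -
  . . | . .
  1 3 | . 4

Step 1. [r4c3∈{2}] r4c3 has the single candidate 2 ⇒ r4c3=2.
Step 2. [r3c2∈{4}] nothing but 4 survives at r3c2. So r3c2=4.
Step 3. [r2c4∈{3}] r2c4 is down to just 3. So r2c4=3.
Step 4. [r3c3∈{3}] r3c3 has the single candidate 3, so r3c3=3.
Step 5. [r1c3∈{4}] only 4 remains possible at r1c3, so r1c3=4.
Step 6. [r2c1∈{4}] r2c1 has the single candidate 4. So r2c1=4.
Step 7. [r3c4∈{1}] only 1 remains possible at r3c4, so r3c4=1.
Step 8. [r1c2∈{1}] r1c2 is down to just 1 ⇒ r1c2=1.
Step 9. [r3c1∈{2}] r3c1's peers cover all but 2. So r3c1=2.
Step 10. [r1c4∈{2}] nothing but 2 survives at r1c4, so r1c4=2.

Answer: 3 1 4 2 / 4 2 1 3 / 2 4 3 1 / 1 3 2 4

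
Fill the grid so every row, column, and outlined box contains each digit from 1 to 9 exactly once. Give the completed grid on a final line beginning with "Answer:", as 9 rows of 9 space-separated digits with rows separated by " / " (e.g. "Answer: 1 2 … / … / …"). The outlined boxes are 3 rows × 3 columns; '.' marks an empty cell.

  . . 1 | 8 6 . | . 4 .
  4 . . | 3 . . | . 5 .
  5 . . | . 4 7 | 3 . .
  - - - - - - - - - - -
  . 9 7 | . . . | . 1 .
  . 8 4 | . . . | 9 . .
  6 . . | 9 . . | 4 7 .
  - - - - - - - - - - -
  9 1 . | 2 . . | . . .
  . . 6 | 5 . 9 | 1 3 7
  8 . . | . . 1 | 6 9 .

Step 1. [r9c9∈{2,4,5}] 2 has one home in box 9: r9c9. So r9c9=2.
Step 2. [r2c6∈{2}] only 2 remains possible at r2c6 ⇒ r2c6=2.
Step 3. [r6c5∈{1,2,3,5,8}] 1 has one home in row 6: r6c5. So r6c5=1.
Step 4. [r9c2∈{3,4,5,7}] across box 7, 7 lands solely at r9c2 ⇒ r9c2=7.
Step 5. [r7c8∈{8}] nothing but 8 survives at r7c8 ⇒ r7c8=8.
Step 6. [r9c5∈{3}] r9c5 is down to just 3. So r9c5=3.
Step 7. [r6c2∈{2,3,5}] 5 has one home in col 2: r6c2, so r6c2=5.
Step 8. [r6c3∈{2,3}] in row 6, 2 fits only at r6c3. So r6c3=2.
Step 9. [r2c9∈{1,6,8,9}] in row 2, 1 fits only at r2c9 ⇒ r2c9=1.
Step 10. [r4c1∈{3}] r4c1 has the single candidate 3. So r4c1=3.
Step 11. [r7c6∈{4,6}] 6 has one home in row 7: r7c6, so r7c6=6.
Step 12. [r4c6∈{4,5,8}] in col 6, 4 fits only at r4c6, so r4c6=4.
Step 13. [r7c7∈{5}] nothing but 5 survives at r7c7. So r7c7=5.
Step 14. [r6c6∈{3,8}] in col 6, 8 fits only at r6c6 ⇒ r6c6=8.
Step 15. [r2c7∈{7,8}] 7 has one home in row 2: r2c7, so r2c7=7.
Step 16. [r1c7∈{2}] only 2 remains possible at r1c7 ⇒ r1c7=2.
Step 17. [r3c9∈{6,8,9}] box 3 places 8 nowhere but r3c9, so r3c9=8.
Step 18. [r5c8∈{2,6}] across col 8, 2 lands solely at r5c8 ⇒ r5c8=2.
Step 19. [r5c4∈{6,7}] r5c4 is the only open cell in col 4 admitting 7. So r5c4=7.
Step 20. [r5c9∈{3,5,6}] 6 has one home in row 5: r5c9 ⇒ r5c9=6.
Step 21. [r5c5∈{5}] r5c5 has the single candidate 5 ⇒ r5c5=5.
Step 22. [r3c2∈{2,6}] in row 3, 2 fits only at r3c2 ⇒ r3c2=2.
Step 23. [r2c5∈{9}] only 9 remains possible at r2c5, so r2c5=9.
Step 24. [r3c4∈{1}] r3c4's peers cover all but 1. So r3c4=1.
Step 25. [r6c9∈{3}] r6c9's peers cover all but 3 ⇒ r6c9=3.
Step 26. [r7c3∈{3}] nothing but 3 survives at r7c3 ⇒ r7c3=3.
Step 27. [r8c2∈{4}] r8c2 is down to just 4. So r8c2=4.
Step 28. [r5c1∈{1}] r5c1 is down to just 1, so r5c1=1.
Step 29. [r3c8∈{6}] r3c8 has the single candidate 6 ⇒ r3c8=6.
Step 30. [r4c5∈{2}] r4c5 has the single candidate 2, so r4c5=2.
Step 31. [r4c9∈{5}] only 5 remains possible at r4c9. So r4c9=5.
Step 32. [r3c3∈{9}] only 9 remains possible at r3c3, so r3c3=9.
Step 33. [r1c9∈{9}] r1c9 is down to just 9 ⇒ r1c9=9.
Step 34. [r1c6∈{5}] only 5 remains possible at r1c6. So r1c6=5.
Step 35. [r7c9∈{4}] nothing but 4 survives at r7c9 ⇒ r7c9=4.
Step 36. [r7c5∈{7}] only 7 remains possible at r7c5, so r7c5=7.
Step 37. [r4c4∈{6}] r4c4 has the single candidate 6 ⇒ r4c4=6.
Step 38. [r8c1∈{2}] r8c1's peers cover all but 2. So r8c1=2.
Step 39. [r2c3∈{8}] r2c3 is down to just 8. So r2c3=8.
Step 40. [r9c4∈{4}] r9c4 is down to just 4, so r9c4=4.
Step 41. [r5c6∈{3}] r5c6's peers cover all but 3. So r5c6=3.
Step 42. [r2c2∈{6}] nothing but 6 survives at r2c2. So r2c2=6.
Step 43. [r1c1∈{7}] r1c1 is down to just 7 ⇒ r1c1=7.
Step 44. [r8c5∈{8}] nothing but 8 survives at r8c5. So r8c5=8.
Step 45. [r1c2∈{3}] nothing but 3 survives at r1c2, so r1c2=3.
Step 46. [r9c3∈{5}] r9c3 is down to just 5. So r9c3=5.
Step 47. [r4c7∈{8}] nothing but 8 survives at r4c7 ⇒ r4c7=8.

Answer: 7 3 1 8 6 5 2 4 9 / 4 6 8 3 9 2 7 5 1 / 5 2 9 1 4 7 3 6 8 / 3 9 7 6 2 4 8 1 5 / 1 8 4 7 5 3 9 2 6 / 6 5 2 9 1 8 4 7 3 / 9 1 3 2 7 6 5 8 4 / 2 4 6 5 8 9 1 3 7 / 8 7 5 4 3 1 6 9 2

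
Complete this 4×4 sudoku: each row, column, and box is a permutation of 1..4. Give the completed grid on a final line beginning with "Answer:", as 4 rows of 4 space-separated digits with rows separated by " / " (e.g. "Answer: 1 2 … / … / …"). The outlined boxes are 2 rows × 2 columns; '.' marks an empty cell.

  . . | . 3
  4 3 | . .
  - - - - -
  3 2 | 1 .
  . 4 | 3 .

Step 1. [r2c3∈{2}] r2c3 has the single candidate 2. So r2c3=2.
Step 2. [r1c2∈{1}] nothing but 1 survives at r1c2 ⇒ r1c2=1.
Step 3. [r4c4∈{2}] only 2 remains possible at r4c4 ⇒ r4c4=2.
Step 4. [r1c3∈{4}] only 4 remains possible at r1c3. So r1c3=4.
Step 5. [r3c4∈{4}] r3c4 is down to just 4, so r3c4=4.
Step 6. [r4c1∈{1}] r4c1 has the single candidate 1. So r4c1=1.
Step 7. [r2c4∈{1}] only 1 remains possible at r2c4, so r2c4=1.
Step 8. [r1c1∈{2}] r1c1 is down to just 2. So r1c1=2.

Answer: 2 1 4 3 / 4 3 2 1 / 3 2 1 4 / 1 4 3 2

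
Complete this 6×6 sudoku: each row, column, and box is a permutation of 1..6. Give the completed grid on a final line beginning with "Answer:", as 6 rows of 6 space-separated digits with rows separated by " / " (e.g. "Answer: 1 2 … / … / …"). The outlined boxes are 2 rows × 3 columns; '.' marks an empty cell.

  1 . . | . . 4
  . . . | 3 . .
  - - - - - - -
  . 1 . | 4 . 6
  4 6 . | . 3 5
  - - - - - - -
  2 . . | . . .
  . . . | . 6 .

Step 1. [r5c3∈{1,3,4,5,6}] in row 5, 6 fits only at r5c3. So r5c3=6.
Step 2. [r6c3∈{1,3,4,5}] col 3 places 1 nowhere but r6c3. So r6c3=1.
Step 3. [r3c5∈{2}] nothing but 2 survives at r3c5. So r3c5=2.
Step 4. [r1c5∈{5}] nothing but 5 survives at r1c5, so r1c5=5.
Step 5. [r6c2∈{3,4,5}] in row 6, 4 fits only at r6c2. So r6c2=4.
Step 6. [r2c3∈{2,4,5}] row 2 places 4 nowhere but r2c3 ⇒ r2c3=4.
Step 7. [r2c5∈{1}] r2c5's peers cover all but 1. So r2c5=1.
Step 8. [r2c6∈{2}] r2c6's peers cover all but 2 ⇒ r2c6=2.
Step 9. [r1c2∈{2,3}] in col 2, 2 fits only at r1c2. So r1c2=2.
Step 10. [r5c2∈{3,5}] 3 has one home in col 2: r5c2, so r5c2=3.
Step 11. [r6c1∈{5}] r6c1's peers cover all but 5. So r6c1=5.
Step 12. [r3c3∈{3,5}] 5 has one home in row 3: r3c3 ⇒ r3c3=5.
Step 13. [r4c4∈{1}] r4c4 has the single candidate 1, so r4c4=1.
Step 14. [r3c1∈{3}] only 3 remains possible at r3c1. So r3c1=3.
Step 15. [r6c6∈{3}] only 3 remains possible at r6c6, so r6c6=3.
Step 16. [r2c2∈{5}] r2c2 is down to just 5, so r2c2=5.
Step 17. [r4c3∈{2}] nothing but 2 survives at r4c3, so r4c3=2.
Step 18. [r5c4∈{5}] nothing but 5 survives at r5c4 ⇒ r5c4=5.
Step 19. [r2c1∈{6}] nothing but 6 survives at r2c1 ⇒ r2c1=6.
Step 20. [r1c4∈{6}] only 6 remains possible at r1c4, so r1c4=6.
Step 21. [r5c6∈{1}] r5c6 has the single candidate 1. So r5c6=1.
Step 22. [r6c4∈{2}] r6c4 has the single candidate 2, so r6c4=2.
Step 23. [r1c3∈{3}] nothing but 3 survives at r1c3 ⇒ r1c3=3.
Step 24. [r5c5∈{4}] nothing but 4 survives at r5c5, so r5c5=4.

Answer: 1 2 3 6 5 4 / 6 5 4 3 1 2 / 3 1 5 4 2 6 / 4 6 2 1 3 5 / 2 3 6 5 4 1 / 5 4 1 2 6 3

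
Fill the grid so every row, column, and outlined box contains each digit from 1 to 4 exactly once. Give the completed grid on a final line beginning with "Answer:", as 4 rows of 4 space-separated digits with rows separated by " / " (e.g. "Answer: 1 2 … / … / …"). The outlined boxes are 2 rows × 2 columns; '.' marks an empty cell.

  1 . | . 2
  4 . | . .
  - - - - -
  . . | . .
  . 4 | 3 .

Step 1. [r3c3∈{1,2,4}] col 3 places 2 nowhere but r3c3, so r3c3=2.
Step 2. [r3c2∈{1,3}] across col 2, 1 lands solely at r3c2. So r3c2=1.
Step 3. [r2c4∈{1,3}] col 4 places 3 nowhere but r2c4 ⇒ r2c4=3.
Step 4. [r4c4∈{1}] r4c4's peers cover all but 1. So r4c4=1.
Step 5. [r1c3∈{4}] r1c3's peers cover all but 4. So r1c3=4.
Step 6. [r4c1∈{2}] r4c1 is down to just 2, so r4c1=2.
Step 7. [r2c2∈{2}] r2c2 has the single candidate 2, so r2c2=2.
Step 8. [r1c2∈{3}] only 3 remains possible at r1c2, so r1c2=3.
Step 9. [r3c4∈{4}] only 4 remains possible at r3c4, so r3c4=4.
Step 10. [r2c3∈{1}] only 1 remains possible at r2c3 ⇒ r2c3=1.
Step 11. [r3c1∈{3}] only 3 remains possible at r3c1 ⇒ r3c1=3.

Answer: 1 3 4 2 / 4 2 1 3 / 3 1 2 4 / 2 4 3 1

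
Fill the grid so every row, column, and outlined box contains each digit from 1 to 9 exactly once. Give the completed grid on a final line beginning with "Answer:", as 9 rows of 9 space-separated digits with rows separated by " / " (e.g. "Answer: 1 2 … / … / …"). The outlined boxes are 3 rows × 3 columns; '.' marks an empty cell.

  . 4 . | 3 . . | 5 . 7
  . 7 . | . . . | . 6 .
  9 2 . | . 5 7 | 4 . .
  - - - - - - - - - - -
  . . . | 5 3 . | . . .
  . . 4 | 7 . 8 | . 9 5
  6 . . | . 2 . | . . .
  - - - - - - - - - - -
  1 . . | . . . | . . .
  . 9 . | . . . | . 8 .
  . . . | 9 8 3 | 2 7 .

Step 1. [r9c9∈{1,4,6}] across row 9, 1 lands solely at r9c9 ⇒ r9c9=1.
Step 2. [r1c1∈{8}] r1c1 has the single candidate 8, so r1c1=8.
Step 3. [r7c8∈{3,4,5}] in col 8, 5 fits only at r7c8. So r7c8=5.
Step 4. [r8c6∈{1,2,4,5,6}] in col 6, 5 fits only at r8c6, so r8c6=5.
Step 5. [r5c1∈{2,3}] row 5 places 2 nowhere but r5c1, so r5c1=2.
Step 6. [r4c1∈{7}] r4c1's peers cover all but 7 ⇒ r4c1=7.
Step 7. [r6c7∈{1,3,7,8}] 7 has one home in row 6: r6c7, so r6c7=7.
Step 8. [r9c1∈{4,5}] r9c1 is the only open cell in row 9 admitting 4. So r9c1=4.
Step 9. [r8c1∈{3}] only 3 remains possible at r8c1 ⇒ r8c1=3.
Step 10. [r8c7∈{6}] r8c7 is down to just 6. So r8c7=6.
Step 11. [r8c9∈{4}] nothing but 4 survives at r8c9. So r8c9=4.
Step 12. [r5c5∈{1,6}] row 5 places 6 nowhere but r5c5 ⇒ r5c5=6.
Step 13. [r4c9∈{2,6,8}] row 4 places 6 nowhere but r4c9 ⇒ r4c9=6.
Step 14. [r2c9∈{2,3,8,9}] col 9 places 2 nowhere but r2c9, so r2c9=2.
Step 15. [r1c8∈{1}] r1c8 is down to just 1 ⇒ r1c8=1.
Step 16. [r2c7∈{3,8,9}] r2c7 is the only open cell in box 3 admitting 9 ⇒ r2c7=9.
Step 17. [r1c3∈{6}] nothing but 6 survives at r1c3, so r1c3=6.
Step 18. [r2c3∈{1,3,5}] across row 2, 3 lands solely at r2c3. So r2c3=3.
Step 19. [r4c7∈{1,8}] in col 7, 8 fits only at r4c7 ⇒ r4c7=8.
Step 20. [r4c2∈{1}] only 1 remains possible at r4c2 ⇒ r4c2=1.
Step 21. [r6c9∈{3}] only 3 remains possible at r6c9. So r6c9=3.
Step 22. [r7c6∈{2,4,6}] col 6 places 6 nowhere but r7c6. So r7c6=6.
Step 23. [r2c4∈{1,4,8}] 8 has one home in row 2: r2c4 ⇒ r2c4=8.
Step 24. [r6c8∈{4}] r6c8 is down to just 4 ⇒ r6c8=4.
Step 25. [r6c4∈{1}] r6c4 has the single candidate 1 ⇒ r6c4=1.
Step 26. [r6c6∈{9}] only 9 remains possible at r6c6. So r6c6=9.
Step 27. [r7c4∈{2,4}] across col 4, 4 lands solely at r7c4, so r7c4=4.
Step 28. [r7c3∈{2,7,8}] 2 has one home in row 7: r7c3 ⇒ r7c3=2.
Step 29. [r8c5∈{1,7}] across row 8, 1 lands solely at r8c5 ⇒ r8c5=1.
Step 30. [r9c3∈{5}] nothing but 5 survives at r9c3 ⇒ r9c3=5.
Step 31. [r4c6∈{4}] r4c6's peers cover all but 4. So r4c6=4.
Step 32. [r6c2∈{5,8}] across row 6, 5 lands solely at r6c2. So r6c2=5.
Step 33. [r1c6∈{2}] r1c6 has the single candidate 2. So r1c6=2.
Step 34. [r7c5∈{7}] nothing but 7 survives at r7c5, so r7c5=7.
Step 35. [r7c2∈{8}] r7c2 is down to just 8 ⇒ r7c2=8.
Step 36. [r3c3∈{1}] only 1 remains possible at r3c3, so r3c3=1.
Step 37. [r1c5∈{9}] r1c5 is down to just 9. So r1c5=9.
Step 38. [r8c4∈{2}] r8c4's peers cover all but 2. So r8c4=2.
Step 39. [r5c2∈{3}] r5c2 has the single candidate 3, so r5c2=3.
Step 40. [r4c8∈{2}] r4c8's peers cover all but 2. So r4c8=2.
Step 41. [r2c1∈{5}] nothing but 5 survives at r2c1, so r2c1=5.
Step 42. [r8c3∈{7}] r8c3 is down to just 7, so r8c3=7.
Step 43. [r3c9∈{8}] r3c9's peers cover all but 8. So r3c9=8.
Step 44. [r3c4∈{6}] r3c4 is down to just 6, so r3c4=6.
Step 45. [r3c8∈{3}] nothing but 3 survives at r3c8 ⇒ r3c8=3.
Step 46. [r6c3∈{8}] r6c3's peers cover all but 8. So r6c3=8.
Step 47. [r9c2∈{6}] nothing but 6 survives at r9c2 ⇒ r9c2=6.
Step 48. [r2c5∈{4}] r2c5 is down to just 4 ⇒ r2c5=4.
Step 49. [r7c7∈{3}] r7c7 is down to just 3, so r7c7=3.
Step 50. [r2c6∈{1}] only 1 remains possible at r2c6, so r2c6=1.
Step 51. [r5c7∈{1}] r5c7's peers cover all but 1 ⇒ r5c7=1.
Step 52. [r4c3∈{9}] only 9 remains possible at r4c3, so r4c3=9.
Step 53. [r7c9∈{9}] r7c9 is down to just 9 ⇒ r7c9=9.

Answer: 8 4 6 3 9 2 5 1 7 / 5 7 3 8 4 1 9 6 2 / 9 2 1 6 5 7 4 3 8 / 7 1 9 5 3 4 8 2 6 / 2 3 4 7 6 8 1 9 5 / 6 5 8 1 2 9 7 4 3 / 1 8 2 4 7 6 3 5 9 / 3 9 7 2 1 5 6 8 4 / 4 6 5 9 8 3 2 7 1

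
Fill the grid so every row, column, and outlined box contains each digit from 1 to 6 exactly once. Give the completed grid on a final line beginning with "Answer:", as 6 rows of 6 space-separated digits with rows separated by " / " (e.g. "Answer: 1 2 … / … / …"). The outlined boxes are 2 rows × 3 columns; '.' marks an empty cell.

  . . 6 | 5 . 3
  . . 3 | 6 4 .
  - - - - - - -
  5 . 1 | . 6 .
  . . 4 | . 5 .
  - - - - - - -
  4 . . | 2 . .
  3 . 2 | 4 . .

Step 1. [r6c5∈{1}] r6c5 has the single candidate 1 ⇒ r6c5=1.
Step 2. [r2c6∈{1,2}] box 2 places 1 nowhere but r2c6 ⇒ r2c6=1.
Step 3. [r2c1∈{2}] nothing but 2 survives at r2c1. So r2c1=2.
Step 4. [r5c2∈{1,5,6}] r5c2 is the only open cell in row 5 admitting 1 ⇒ r5c2=1.
Step 5. [r6c2∈{5,6}] in box 5, 6 fits only at r6c2 ⇒ r6c2=6.
Step 6. [r3c4∈{3}] r3c4 has the single candidate 3. So r3c4=3.
Step 7. [r3c2∈{2}] r3c2's peers cover all but 2 ⇒ r3c2=2.
Step 8. [r6c6∈{5}] r6c6's peers cover all but 5. So r6c6=5.
Step 9. [r4c6∈{2}] r4c6 has the single candidate 2, so r4c6=2.
Step 10. [r5c5∈{3}] nothing but 3 survives at r5c5 ⇒ r5c5=3.
Step 11. [r5c6∈{6}] r5c6 is down to just 6. So r5c6=6.
Step 12. [r1c5∈{2}] r1c5 has the single candidate 2, so r1c5=2.
Step 13. [r1c2∈{4}] r1c2 has the single candidate 4 ⇒ r1c2=4.
Step 14. [r4c4∈{1}] only 1 remains possible at r4c4 ⇒ r4c4=1.
Step 15. [r4c2∈{3}] r4c2 is down to just 3. So r4c2=3.
Step 16. [r2c2∈{5}] r2c2 is down to just 5, so r2c2=5.
Step 17. [r5c3∈{5}] r5c3 has the single candidate 5 ⇒ r5c3=5.
Step 18. [r4c1∈{6}] r4c1 is down to just 6. So r4c1=6.
Step 19. [r3c6∈{4}] r3c6 is down to just 4, so r3c6=4.
Step 20. [r1c1∈{1}] r1c1 has the single candidate 1 ⇒ r1c1=1.

Answer: 1 4 6 5 2 3 / 2 5 3 6 4 1 / 5 2 1 3 6 4 / 6 3 4 1 5 2 / 4 1 5 2 3 6 / 3 6 2 4 1 5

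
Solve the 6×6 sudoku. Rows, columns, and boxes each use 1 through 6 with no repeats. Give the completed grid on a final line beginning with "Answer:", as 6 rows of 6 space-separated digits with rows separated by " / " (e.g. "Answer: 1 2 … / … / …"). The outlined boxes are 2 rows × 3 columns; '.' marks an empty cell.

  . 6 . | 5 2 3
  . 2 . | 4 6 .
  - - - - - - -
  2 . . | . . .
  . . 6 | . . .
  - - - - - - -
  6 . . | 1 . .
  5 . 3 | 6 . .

Step 1. [r6c5∈{4}] r6c5 is down to just 4 ⇒ r6c5=4.
Step 2. [r2c6∈{1}] r2c6's peers cover all but 1. So r2c6=1.
Step 3. [r3c4∈{3}] nothing but 3 survives at r3c4 ⇒ r3c4=3.
Step 4. [r4c2∈{1,3,4,5}] col 2 places 3 nowhere but r4c2 ⇒ r4c2=3.
Step 5. [r3c2∈{1,4,5}] 5 has one home in col 2: r3c2. So r3c2=5.
Step 6. [r5c3∈{2,4}] col 3 places 2 nowhere but r5c3 ⇒ r5c3=2.
Step 7. [r5c6∈{5}] only 5 remains possible at r5c6 ⇒ r5c6=5.
Step 8. [r3c5∈{1}] nothing but 1 survives at r3c5, so r3c5=1.
Step 9. [r3c3∈{4}] r3c3 has the single candidate 4. So r3c3=4.
Step 10. [r1c1∈{1,4}] row 1 places 4 nowhere but r1c1. So r1c1=4.
Step 11. [r6c6∈{2}] nothing but 2 survives at r6c6. So r6c6=2.
Step 12. [r4c5∈{5}] nothing but 5 survives at r4c5, so r4c5=5.
Step 13. [r3c6∈{6}] r3c6 is down to just 6 ⇒ r3c6=6.
Step 14. [r2c3∈{5}] nothing but 5 survives at r2c3. So r2c3=5.
Step 15. [r4c1∈{1}] r4c1's peers cover all but 1 ⇒ r4c1=1.
Step 16. [r5c2∈{4}] nothing but 4 survives at r5c2. So r5c2=4.
Step 17. [r6c2∈{1}] r6c2's peers cover all but 1, so r6c2=1.
Step 18. [r4c6∈{4}] only 4 remains possible at r4c6, so r4c6=4.
Step 19. [r2c1∈{3}] r2c1 is down to just 3, so r2c1=3.
Step 20. [r4c4∈{2}] nothing but 2 survives at r4c4. So r4c4=2.
Step 21. [r5c5∈{3}] only 3 remains possible at r5c5. So r5c5=3.
Step 22. [r1c3∈{1}] r1c3's peers cover all but 1 ⇒ r1c3=1.

Answer: 4 6 1 5 2 3 / 3 2 5 4 6 1 / 2 5 4 3 1 6 / 1 3 6 2 5 4 / 6 4 2 1 3 5 / 5 1 3 6 4 2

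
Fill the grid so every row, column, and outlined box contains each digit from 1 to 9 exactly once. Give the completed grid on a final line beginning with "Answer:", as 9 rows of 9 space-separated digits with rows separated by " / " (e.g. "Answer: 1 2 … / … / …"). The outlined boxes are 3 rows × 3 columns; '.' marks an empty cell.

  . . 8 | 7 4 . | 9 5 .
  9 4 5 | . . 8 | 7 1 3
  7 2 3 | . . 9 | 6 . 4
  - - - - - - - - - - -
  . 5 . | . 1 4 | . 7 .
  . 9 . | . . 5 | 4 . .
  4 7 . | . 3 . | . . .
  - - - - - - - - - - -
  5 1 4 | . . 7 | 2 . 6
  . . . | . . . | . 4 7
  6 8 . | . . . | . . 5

Step 1. [r1c6∈{1,2,3,6}] r1c6 is the only open cell in row 1 admitting 3. So r1c6=3.
Step 2. [r9c4∈{1,2,3,4,9}] 4 has one home in row 9: r9c4. So r9c4=4.
Step 3. [r8c2∈{3}] r8c2 is down to just 3 ⇒ r8c2=3.
Step 4. [r8c1∈{2}] r8c1's peers cover all but 2. So r8c1=2.
Step 5. [r7c4∈{3,8,9}] r7c4 is the only open cell in col 4 admitting 3 ⇒ r7c4=3.
Step 6. [r3c8∈{8}] r3c8 has the single candidate 8, so r3c8=8.
Step 7. [r8c7∈{1,8}] 8 has one home in box 9: r8c7 ⇒ r8c7=8.
Step 8. [r7c8∈{9}] only 9 remains possible at r7c8 ⇒ r7c8=9.
Step 9. [r4c7∈{3}] r4c7's peers cover all but 3, so r4c7=3.
Step 10. [r1c9∈{2}] nothing but 2 survives at r1c9, so r1c9=2.
Step 11. [r8c3∈{9}] nothing but 9 survives at r8c3. So r8c3=9.
Step 12. [r4c1∈{8}] r4c1 has the single candidate 8. So r4c1=8.
Step 13. [r5c5∈{2,6,7,8}] across row 5, 7 lands solely at r5c5. So r5c5=7.
Step 14. [r3c4∈{1,5}] across row 3, 1 lands solely at r3c4 ⇒ r3c4=1.
Step 15. [r4c9∈{9}] r4c9 is down to just 9. So r4c9=9.
Step 16. [r6c4∈{2,6,8,9}] across row 6, 9 lands solely at r6c4. So r6c4=9.
Step 17. [r5c4∈{2,6,8}] across col 4, 8 lands solely at r5c4 ⇒ r5c4=8.
Step 18. [r5c9∈{1}] r5c9 is down to just 1 ⇒ r5c9=1.
Step 19. [r8c6∈{1,6}] 1 has one home in row 8: r8c6 ⇒ r8c6=1.
Step 20. [r6c6∈{2,6}] in col 6, 6 fits only at r6c6, so r6c6=6.
Step 21. [r4c4∈{2}] nothing but 2 survives at r4c4. So r4c4=2.
Step 22. [r8c4∈{5,6}] r8c4 is the only open cell in col 4 admitting 5, so r8c4=5.
Step 23. [r6c8∈{2}] r6c8 is down to just 2. So r6c8=2.
Step 24. [r2c5∈{2,6}] 2 has one home in row 2: r2c5. So r2c5=2.
Step 25. [r5c3∈{2,6}] row 5 places 2 nowhere but r5c3. So r5c3=2.
Step 26. [r1c1∈{1}] r1c1 is down to just 1 ⇒ r1c1=1.
Step 27. [r9c8∈{3}] only 3 remains possible at r9c8 ⇒ r9c8=3.
Step 28. [r1c2∈{6}] only 6 remains possible at r1c2 ⇒ r1c2=6.
Step 29. [r9c7∈{1}] only 1 remains possible at r9c7, so r9c7=1.
Step 30. [r6c9∈{8}] only 8 remains possible at r6c9 ⇒ r6c9=8.
Step 31. [r2c4∈{6}] r2c4 is down to just 6. So r2c4=6.
Step 32. [r4c3∈{6}] nothing but 6 survives at r4c3 ⇒ r4c3=6.
Step 33. [r5c8∈{6}] only 6 remains possible at r5c8. So r5c8=6.
Step 34. [r9c6∈{2}] only 2 remains possible at r9c6, so r9c6=2.
Step 35. [r7c5∈{8}] r7c5 has the single candidate 8, so r7c5=8.
Step 36. [r6c3∈{1}] nothing but 1 survives at r6c3. So r6c3=1.
Step 37. [r8c5∈{6}] r8c5 is down to just 6, so r8c5=6.
Step 38. [r6c7∈{5}] nothing but 5 survives at r6c7, so r6c7=5.
Step 39. [r9c3∈{7}] r9c3 has the single candidate 7. So r9c3=7.
Step 40. [r3c5∈{5}] r3c5's peers cover all but 5. So r3c5=5.
Step 41. [r5c1∈{3}] r5c1's peers cover all but 3 ⇒ r5c1=3.
Step 42. [r9c5∈{9}] r9c5 has the single candidate 9 ⇒ r9c5=9.

Answer: 1 6 8 7 4 3 9 5 2 / 9 4 5 6 2 8 7 1 3 / 7 2 3 1 5 9 6 8 4 / 8 5 6 2 1 4 3 7 9 / 3 9 2 8 7 5 4 6 1 / 4 7 1 9 3 6 5 2 8 / 5 1 4 3 8 7 2 9 6 / 2 3 9 5 6 1 8 4 7 / 6 8 7 4 9 2 1 3 5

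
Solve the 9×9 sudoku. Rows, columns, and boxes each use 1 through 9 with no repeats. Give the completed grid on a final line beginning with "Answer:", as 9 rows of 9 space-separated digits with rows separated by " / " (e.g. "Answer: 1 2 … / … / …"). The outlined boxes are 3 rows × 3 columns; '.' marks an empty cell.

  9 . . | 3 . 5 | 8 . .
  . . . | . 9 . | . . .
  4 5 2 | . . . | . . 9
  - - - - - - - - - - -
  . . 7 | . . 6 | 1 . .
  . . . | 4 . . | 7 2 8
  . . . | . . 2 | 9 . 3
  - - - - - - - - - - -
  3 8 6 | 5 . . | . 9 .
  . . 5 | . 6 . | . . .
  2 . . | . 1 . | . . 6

Step 1. [r1c3∈{1}] nothing but 1 survives at r1c3 ⇒ r1c3=1.
Step 2. [r6c8∈{4,5,6}] across box 6, 6 lands solely at r6c8, so r6c8=6.
Step 3. [r7c9∈{1,2,4,7}] 1 has one home in row 7: r7c9 ⇒ r7c9=1.
Step 4. [r1c2∈{6,7}] across row 1, 6 lands solely at r1c2 ⇒ r1c2=6.
Step 5. [r4c2∈{2,3,4,9}] 2 has one home in row 4: r4c2, so r4c2=2.
Step 6. [r4c4∈{8,9}] row 4 places 9 nowhere but r4c4, so r4c4=9.
Step 7. [r4c5∈{3,5,8}] r4c5 is the only open cell in row 4 admitting 3, so r4c5=3.
Step 8. [r5c6∈{1}] r5c6 is down to just 1, so r5c6=1.
Step 9. [r4c1∈{5,8}] 8 has one home in row 4: r4c1. So r4c1=8.
Step 10. [r2c1∈{7}] only 7 remains possible at r2c1 ⇒ r2c1=7.
Step 11. [r2c2∈{3}] nothing but 3 survives at r2c2, so r2c2=3.
Step 12. [r5c2∈{9}] r5c2 is down to just 9. So r5c2=9.
Step 13. [r8c6∈{3,4,7,8,9}] across row 8, 9 lands solely at r8c6 ⇒ r8c6=9.
Step 14. [r9c6∈{3,4,7,8}] 3 has one home in col 6: r9c6. So r9c6=3.
Step 15. [r8c1∈{1}] nothing but 1 survives at r8c1, so r8c1=1.
Step 16. [r6c1∈{5}] r6c1 has the single candidate 5. So r6c1=5.
Step 17. [r6c3∈{4}] r6c3's peers cover all but 4, so r6c3=4.
Step 18. [r2c3∈{8}] nothing but 8 survives at r2c3 ⇒ r2c3=8.
Step 19. [r2c6∈{4}] r2c6 has the single candidate 4, so r2c6=4.
Step 20. [r7c6∈{7}] nothing but 7 survives at r7c6. So r7c6=7.
Step 21. [r9c4∈{8}] only 8 remains possible at r9c4 ⇒ r9c4=8.
Step 22. [r8c4∈{2}] only 2 remains possible at r8c4 ⇒ r8c4=2.
Step 23. [r8c8∈{3,4,7,8}] row 8 places 8 nowhere but r8c8. So r8c8=8.
Step 24. [r3c8∈{1,3,7}] col 8 places 3 nowhere but r3c8 ⇒ r3c8=3.
Step 25. [r3c4∈{1,6,7}] row 3 places 1 nowhere but r3c4. So r3c4=1.
Step 26. [r3c5∈{7,8}] 7 has one home in row 3: r3c5, so r3c5=7.
Step 27. [r7c7∈{2,4}] 2 has one home in row 7: r7c7 ⇒ r7c7=2.
Step 28. [r2c9∈{2,5}] r2c9 is the only open cell in row 2 admitting 2, so r2c9=2.
Step 29. [r4c9∈{4,5}] 5 has one home in col 9: r4c9. So r4c9=5.
Step 30. [r4c8∈{4}] r4c8 has the single candidate 4. So r4c8=4.
Step 31. [r1c9∈{4,7}] 4 has one home in row 1: r1c9 ⇒ r1c9=4.
Step 32. [r8c9∈{7}] only 7 remains possible at r8c9, so r8c9=7.
Step 33. [r8c2∈{4}] nothing but 4 survives at r8c2. So r8c2=4.
Step 34. [r9c8∈{5}] r9c8's peers cover all but 5. So r9c8=5.
Step 35. [r2c7∈{5,6}] in row 2, 5 fits only at r2c7 ⇒ r2c7=5.
Step 36. [r6c2∈{1}] r6c2 has the single candidate 1. So r6c2=1.
Step 37. [r9c3∈{9}] r9c3 has the single candidate 9. So r9c3=9.
Step 38. [r9c2∈{7}] r9c2's peers cover all but 7 ⇒ r9c2=7.
Step 39. [r5c1∈{6}] r5c1 has the single candidate 6 ⇒ r5c1=6.
Step 40. [r6c5∈{8}] r6c5's peers cover all but 8 ⇒ r6c5=8.
Step 41. [r5c3∈{3}] r5c3 is down to just 3 ⇒ r5c3=3.
Step 42. [r7c5∈{4}] r7c5 is down to just 4, so r7c5=4.
Step 43. [r8c7∈{3}] nothing but 3 survives at r8c7, so r8c7=3.
Step 44. [r3c7∈{6}] nothing but 6 survives at r3c7. So r3c7=6.
Step 45. [r1c8∈{7}] r1c8 is down to just 7 ⇒ r1c8=7.
Step 46. [r2c4∈{6}] r2c4's peers cover all but 6. So r2c4=6.
Step 47. [r3c6∈{8}] r3c6's peers cover all but 8 ⇒ r3c6=8.
Step 48. [r2c8∈{1}] nothing but 1 survives at r2c8, so r2c8=1.
Step 49. [r9c7∈{4}] r9c7 has the single candidate 4, so r9c7=4.
Step 50. [r1c5∈{2}] only 2 remains possible at r1c5. So r1c5=2.
Step 51. [r6c4∈{7}] r6c4 has the single candidate 7, so r6c4=7.
Step 52. [r5c5∈{5}] r5c5 is down to just 5 ⇒ r5c5=5.

Answer: 9 6 1 3 2 5 8 7 4 / 7 3 8 6 9 4 5 1 2 / 4 5 2 1 7 8 6 3 9 / 8 2 7 9 3 6 1 4 5 / 6 9 3 4 5 1 7 2 8 / 5 1 4 7 8 2 9 6 3 / 3 8 6 5 4 7 2 9 1 / 1 4 5 2 6 9 3 8 7 / 2 7 9 8 1 3 4 5 6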